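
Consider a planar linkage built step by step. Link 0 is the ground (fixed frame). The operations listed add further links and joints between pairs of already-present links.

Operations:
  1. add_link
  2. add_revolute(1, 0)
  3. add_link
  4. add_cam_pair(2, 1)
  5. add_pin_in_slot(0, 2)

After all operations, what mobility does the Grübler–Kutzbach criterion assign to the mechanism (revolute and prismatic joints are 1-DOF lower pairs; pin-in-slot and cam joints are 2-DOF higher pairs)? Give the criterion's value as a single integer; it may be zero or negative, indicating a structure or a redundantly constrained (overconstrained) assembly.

ground; <1,0,0>
#1 <2,0,0>
R:1↔0 J1 <2,1,0>
#2 <3,1,0>
C:2↔1 J2 <3,1,1>
PS:0↔2 J2 <3,1,2>
3×2 − 2×1 − 1×2 = 2

M = 2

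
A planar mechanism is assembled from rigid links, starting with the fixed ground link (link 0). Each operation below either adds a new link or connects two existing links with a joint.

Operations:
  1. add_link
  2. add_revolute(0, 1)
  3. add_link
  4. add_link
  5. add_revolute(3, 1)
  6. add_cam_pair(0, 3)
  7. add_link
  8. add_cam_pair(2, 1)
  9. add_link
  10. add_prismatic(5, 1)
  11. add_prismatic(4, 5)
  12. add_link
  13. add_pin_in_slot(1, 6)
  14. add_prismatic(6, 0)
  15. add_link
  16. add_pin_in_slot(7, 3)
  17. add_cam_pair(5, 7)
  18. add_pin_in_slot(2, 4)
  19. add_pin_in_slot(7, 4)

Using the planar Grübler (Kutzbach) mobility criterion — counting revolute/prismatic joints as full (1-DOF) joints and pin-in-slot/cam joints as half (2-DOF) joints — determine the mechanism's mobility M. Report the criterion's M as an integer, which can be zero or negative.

M = 4

ground; <1,0,0>
#1 <2,0,0>
R:0↔1 J1 <2,1,0>
#2 <3,1,0>
#3 <4,1,0>
R:3↔1 J1 <4,2,0>
C:0↔3 J2 <4,2,1>
#4 <5,2,1>
C:2↔1 J2 <5,2,2>
#5 <6,2,2>
P:5↔1 J1 <6,3,2>
P:4↔5 J1 <6,4,2>
#6 <7,4,2>
PS:1↔6 J2 <7,4,3>
P:6↔0 J1 <7,5,3>
#7 <8,5,3>
PS:7↔3 J2 <8,5,4>
C:5↔7 J2 <8,5,5>
PS:2↔4 J2 <8,5,6>
PS:7↔4 J2 <8,5,7>
3×7 − 2×5 − 1×7 = 4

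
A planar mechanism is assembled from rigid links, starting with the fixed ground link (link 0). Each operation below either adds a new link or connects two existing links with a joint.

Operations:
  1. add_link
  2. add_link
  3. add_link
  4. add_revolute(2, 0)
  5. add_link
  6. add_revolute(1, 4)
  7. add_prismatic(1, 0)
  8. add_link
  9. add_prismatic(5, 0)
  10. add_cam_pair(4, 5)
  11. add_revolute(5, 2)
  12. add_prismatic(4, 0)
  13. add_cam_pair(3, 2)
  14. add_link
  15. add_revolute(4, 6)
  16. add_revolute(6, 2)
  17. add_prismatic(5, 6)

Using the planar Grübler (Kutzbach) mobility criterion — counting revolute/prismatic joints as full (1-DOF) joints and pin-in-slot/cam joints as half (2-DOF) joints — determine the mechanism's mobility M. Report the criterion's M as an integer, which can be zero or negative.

M = -2

link 0 = ground. State L|J1|J2 = 1|0|0
+link1  2|0|0
+link2  3|0|0
+link3  4|0|0
R(2,0) f=1→J1  4|1|0
+link4  5|1|0
R(1,4) f=1→J1  5|2|0
P(1,0) f=1→J1  5|3|0
+link5  6|3|0
P(5,0) f=1→J1  6|4|0
C(4,5) f=2→J2  6|4|1
R(5,2) f=1→J1  6|5|1
P(4,0) f=1→J1  6|6|1
C(3,2) f=2→J2  6|6|2
+link6  7|6|2
R(4,6) f=1→J1  7|7|2
R(6,2) f=1→J1  7|8|2
P(5,6) f=1→J1  7|9|2
M = 3(7−1)−2·9−2 = 18−18−2 = -2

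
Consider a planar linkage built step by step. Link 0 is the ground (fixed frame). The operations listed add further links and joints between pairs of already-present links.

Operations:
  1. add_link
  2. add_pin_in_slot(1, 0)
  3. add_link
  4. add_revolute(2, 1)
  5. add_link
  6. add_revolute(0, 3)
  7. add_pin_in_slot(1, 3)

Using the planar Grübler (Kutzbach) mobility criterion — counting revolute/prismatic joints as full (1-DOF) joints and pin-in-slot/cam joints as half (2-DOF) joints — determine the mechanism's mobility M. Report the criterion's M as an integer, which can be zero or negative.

M = 3

ground; <1,0,0>
#1 <2,0,0>
PS:1↔0 J2 <2,0,1>
#2 <3,0,1>
R:2↔1 J1 <3,1,1>
#3 <4,1,1>
R:0↔3 J1 <4,2,1>
PS:1↔3 J2 <4,2,2>
3×3 − 2×2 − 1×2 = 3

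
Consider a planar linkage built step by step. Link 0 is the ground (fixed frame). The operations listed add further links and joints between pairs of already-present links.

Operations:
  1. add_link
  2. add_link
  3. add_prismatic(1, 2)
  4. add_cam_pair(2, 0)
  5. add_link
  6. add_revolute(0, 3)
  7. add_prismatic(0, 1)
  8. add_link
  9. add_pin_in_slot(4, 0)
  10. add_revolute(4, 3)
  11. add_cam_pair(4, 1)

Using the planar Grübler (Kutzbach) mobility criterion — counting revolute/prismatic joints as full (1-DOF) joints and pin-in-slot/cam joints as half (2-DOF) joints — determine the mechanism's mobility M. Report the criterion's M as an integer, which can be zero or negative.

M = 1

ground; <1,0,0>
#1 <2,0,0>
#2 <3,0,0>
P:1↔2 J1 <3,1,0>
C:2↔0 J2 <3,1,1>
#3 <4,1,1>
R:0↔3 J1 <4,2,1>
P:0↔1 J1 <4,3,1>
#4 <5,3,1>
PS:4↔0 J2 <5,3,2>
R:4↔3 J1 <5,4,2>
C:4↔1 J2 <5,4,3>
3×4 − 2×4 − 1×3 = 1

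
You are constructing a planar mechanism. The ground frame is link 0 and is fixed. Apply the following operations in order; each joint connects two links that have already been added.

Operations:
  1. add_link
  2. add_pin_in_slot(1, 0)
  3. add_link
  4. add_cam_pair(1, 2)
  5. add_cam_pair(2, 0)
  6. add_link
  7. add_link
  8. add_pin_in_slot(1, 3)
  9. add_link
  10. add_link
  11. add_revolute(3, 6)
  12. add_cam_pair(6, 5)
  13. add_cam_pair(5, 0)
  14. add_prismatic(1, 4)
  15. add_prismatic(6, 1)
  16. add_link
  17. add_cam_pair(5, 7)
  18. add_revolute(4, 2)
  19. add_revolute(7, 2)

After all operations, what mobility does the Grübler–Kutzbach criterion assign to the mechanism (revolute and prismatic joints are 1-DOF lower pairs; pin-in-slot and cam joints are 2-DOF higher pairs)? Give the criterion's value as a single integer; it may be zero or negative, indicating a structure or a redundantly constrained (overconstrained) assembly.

M = 4

ground; <1,0,0>
#1 <2,0,0>
PS:1↔0 J2 <2,0,1>
#2 <3,0,1>
C:1↔2 J2 <3,0,2>
C:2↔0 J2 <3,0,3>
#3 <4,0,3>
#4 <5,0,3>
PS:1↔3 J2 <5,0,4>
#5 <6,0,4>
#6 <7,0,4>
R:3↔6 J1 <7,1,4>
C:6↔5 J2 <7,1,5>
C:5↔0 J2 <7,1,6>
P:1↔4 J1 <7,2,6>
P:6↔1 J1 <7,3,6>
#7 <8,3,6>
C:5↔7 J2 <8,3,7>
R:4↔2 J1 <8,4,7>
R:7↔2 J1 <8,5,7>
3×7 − 2×5 − 1×7 = 4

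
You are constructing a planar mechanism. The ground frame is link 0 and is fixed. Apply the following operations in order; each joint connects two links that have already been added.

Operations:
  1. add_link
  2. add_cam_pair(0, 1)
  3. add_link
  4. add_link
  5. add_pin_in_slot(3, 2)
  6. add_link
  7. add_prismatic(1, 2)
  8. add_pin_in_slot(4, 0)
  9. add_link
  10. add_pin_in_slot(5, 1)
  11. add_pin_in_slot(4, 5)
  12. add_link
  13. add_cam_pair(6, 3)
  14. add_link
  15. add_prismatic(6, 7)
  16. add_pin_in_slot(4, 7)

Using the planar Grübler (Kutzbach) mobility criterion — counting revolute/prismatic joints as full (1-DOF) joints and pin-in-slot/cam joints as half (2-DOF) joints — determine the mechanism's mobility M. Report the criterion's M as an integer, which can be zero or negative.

ground; <1,0,0>
#1 <2,0,0>
C:0↔1 J2 <2,0,1>
#2 <3,0,1>
#3 <4,0,1>
PS:3↔2 J2 <4,0,2>
#4 <5,0,2>
P:1↔2 J1 <5,1,2>
PS:4↔0 J2 <5,1,3>
#5 <6,1,3>
PS:5↔1 J2 <6,1,4>
PS:4↔5 J2 <6,1,5>
#6 <7,1,5>
C:6↔3 J2 <7,1,6>
#7 <8,1,6>
P:6↔7 J1 <8,2,6>
PS:4↔7 J2 <8,2,7>
3×7 − 2×2 − 1×7 = 10

M = 10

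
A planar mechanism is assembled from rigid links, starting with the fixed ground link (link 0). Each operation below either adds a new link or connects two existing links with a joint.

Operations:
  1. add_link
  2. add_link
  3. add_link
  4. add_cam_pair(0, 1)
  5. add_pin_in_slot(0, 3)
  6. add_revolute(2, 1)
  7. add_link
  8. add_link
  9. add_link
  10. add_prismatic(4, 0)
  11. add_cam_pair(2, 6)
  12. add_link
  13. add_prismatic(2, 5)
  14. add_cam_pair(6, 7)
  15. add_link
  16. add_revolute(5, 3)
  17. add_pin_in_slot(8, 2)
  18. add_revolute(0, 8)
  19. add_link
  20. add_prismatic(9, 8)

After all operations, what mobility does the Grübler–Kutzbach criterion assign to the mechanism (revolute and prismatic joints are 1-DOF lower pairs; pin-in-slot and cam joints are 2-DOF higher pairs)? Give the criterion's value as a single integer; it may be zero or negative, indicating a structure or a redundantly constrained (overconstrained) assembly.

L=1 J1=0 J2=0
add link → L=2 J1=0 J2=0
add link → L=3 J1=0 J2=0
add link → L=4 J1=0 J2=0
C@0,1 dof=2 J2 → L=4 J1=0 J2=1
PS@0,3 dof=2 J2 → L=4 J1=0 J2=2
R@2,1 dof=1 J1 → L=4 J1=1 J2=2
add link → L=5 J1=1 J2=2
add link → L=6 J1=1 J2=2
add link → L=7 J1=1 J2=2
P@4,0 dof=1 J1 → L=7 J1=2 J2=2
C@2,6 dof=2 J2 → L=7 J1=2 J2=3
add link → L=8 J1=2 J2=3
P@2,5 dof=1 J1 → L=8 J1=3 J2=3
C@6,7 dof=2 J2 → L=8 J1=3 J2=4
add link → L=9 J1=3 J2=4
R@5,3 dof=1 J1 → L=9 J1=4 J2=4
PS@8,2 dof=2 J2 → L=9 J1=4 J2=5
R@0,8 dof=1 J1 → L=9 J1=5 J2=5
add link → L=10 J1=5 J2=5
P@9,8 dof=1 J1 → L=10 J1=6 J2=5
M=3(L−1)−2J1−J2=3·9−2·6−5=10

M = 10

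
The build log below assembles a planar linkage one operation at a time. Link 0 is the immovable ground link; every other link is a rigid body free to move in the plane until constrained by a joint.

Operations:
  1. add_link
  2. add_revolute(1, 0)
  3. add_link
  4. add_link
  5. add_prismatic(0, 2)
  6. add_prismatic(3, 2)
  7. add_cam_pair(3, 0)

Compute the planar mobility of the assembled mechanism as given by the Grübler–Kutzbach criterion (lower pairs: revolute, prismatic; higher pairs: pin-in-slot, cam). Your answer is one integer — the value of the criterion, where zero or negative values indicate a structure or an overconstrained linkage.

M = 2

[1;0;0] (link 0 is ground)
L+ [2;0;0]
R(1,0)∈J1 [2;1;0]
L+ [3;1;0]
L+ [4;1;0]
P(0,2)∈J1 [4;2;0]
P(3,2)∈J1 [4;3;0]
C(3,0)∈J2 [4;3;1]
mobility = 9 − 6 − 1 = 2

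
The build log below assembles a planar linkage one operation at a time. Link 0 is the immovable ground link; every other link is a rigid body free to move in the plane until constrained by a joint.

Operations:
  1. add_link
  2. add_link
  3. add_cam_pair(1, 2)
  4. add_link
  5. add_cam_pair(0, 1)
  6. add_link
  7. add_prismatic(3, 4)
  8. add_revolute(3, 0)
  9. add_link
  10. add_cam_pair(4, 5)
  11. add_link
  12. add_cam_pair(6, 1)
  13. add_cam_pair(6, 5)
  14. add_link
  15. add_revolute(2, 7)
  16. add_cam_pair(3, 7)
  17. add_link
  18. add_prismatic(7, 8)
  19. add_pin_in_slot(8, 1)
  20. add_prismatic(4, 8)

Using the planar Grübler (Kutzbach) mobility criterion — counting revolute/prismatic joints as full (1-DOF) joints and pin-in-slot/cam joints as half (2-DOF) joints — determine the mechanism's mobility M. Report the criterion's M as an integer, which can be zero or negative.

M = 7

L=1 J1=0 J2=0
add link → L=2 J1=0 J2=0
add link → L=3 J1=0 J2=0
C@1,2 dof=2 J2 → L=3 J1=0 J2=1
add link → L=4 J1=0 J2=1
C@0,1 dof=2 J2 → L=4 J1=0 J2=2
add link → L=5 J1=0 J2=2
P@3,4 dof=1 J1 → L=5 J1=1 J2=2
R@3,0 dof=1 J1 → L=5 J1=2 J2=2
add link → L=6 J1=2 J2=2
C@4,5 dof=2 J2 → L=6 J1=2 J2=3
add link → L=7 J1=2 J2=3
C@6,1 dof=2 J2 → L=7 J1=2 J2=4
C@6,5 dof=2 J2 → L=7 J1=2 J2=5
add link → L=8 J1=2 J2=5
R@2,7 dof=1 J1 → L=8 J1=3 J2=5
C@3,7 dof=2 J2 → L=8 J1=3 J2=6
add link → L=9 J1=3 J2=6
P@7,8 dof=1 J1 → L=9 J1=4 J2=6
PS@8,1 dof=2 J2 → L=9 J1=4 J2=7
P@4,8 dof=1 J1 → L=9 J1=5 J2=7
M=3(L−1)−2J1−J2=3·8−2·5−7=7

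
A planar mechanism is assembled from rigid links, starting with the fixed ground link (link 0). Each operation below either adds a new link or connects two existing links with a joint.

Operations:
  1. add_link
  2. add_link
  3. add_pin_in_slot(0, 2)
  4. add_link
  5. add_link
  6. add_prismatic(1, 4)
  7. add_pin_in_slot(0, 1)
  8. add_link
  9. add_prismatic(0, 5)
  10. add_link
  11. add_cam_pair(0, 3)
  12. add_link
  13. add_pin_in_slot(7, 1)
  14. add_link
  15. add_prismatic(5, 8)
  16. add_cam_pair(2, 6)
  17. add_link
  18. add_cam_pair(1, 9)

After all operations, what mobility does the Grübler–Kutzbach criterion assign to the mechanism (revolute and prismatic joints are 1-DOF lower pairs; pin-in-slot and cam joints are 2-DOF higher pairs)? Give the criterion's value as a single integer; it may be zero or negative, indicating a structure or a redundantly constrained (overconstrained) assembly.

M = 15

link 0 = ground. State L|J1|J2 = 1|0|0
+link1  2|0|0
+link2  3|0|0
PS(0,2) f=2→J2  3|0|1
+link3  4|0|1
+link4  5|0|1
P(1,4) f=1→J1  5|1|1
PS(0,1) f=2→J2  5|1|2
+link5  6|1|2
P(0,5) f=1→J1  6|2|2
+link6  7|2|2
C(0,3) f=2→J2  7|2|3
+link7  8|2|3
PS(7,1) f=2→J2  8|2|4
+link8  9|2|4
P(5,8) f=1→J1  9|3|4
C(2,6) f=2→J2  9|3|5
+link9  10|3|5
C(1,9) f=2→J2  10|3|6
M = 3(10−1)−2·3−6 = 27−6−6 = 15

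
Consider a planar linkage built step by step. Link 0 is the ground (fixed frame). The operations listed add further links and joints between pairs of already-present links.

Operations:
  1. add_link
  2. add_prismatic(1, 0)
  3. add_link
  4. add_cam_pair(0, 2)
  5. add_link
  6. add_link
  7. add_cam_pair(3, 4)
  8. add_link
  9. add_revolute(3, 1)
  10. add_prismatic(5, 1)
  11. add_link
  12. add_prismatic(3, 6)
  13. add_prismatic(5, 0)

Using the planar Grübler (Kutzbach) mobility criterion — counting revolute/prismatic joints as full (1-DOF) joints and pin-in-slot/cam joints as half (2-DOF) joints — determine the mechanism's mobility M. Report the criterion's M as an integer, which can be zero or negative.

L=1 J1=0 J2=0
add link → L=2 J1=0 J2=0
P@1,0 dof=1 J1 → L=2 J1=1 J2=0
add link → L=3 J1=1 J2=0
C@0,2 dof=2 J2 → L=3 J1=1 J2=1
add link → L=4 J1=1 J2=1
add link → L=5 J1=1 J2=1
C@3,4 dof=2 J2 → L=5 J1=1 J2=2
add link → L=6 J1=1 J2=2
R@3,1 dof=1 J1 → L=6 J1=2 J2=2
P@5,1 dof=1 J1 → L=6 J1=3 J2=2
add link → L=7 J1=3 J2=2
P@3,6 dof=1 J1 → L=7 J1=4 J2=2
P@5,0 dof=1 J1 → L=7 J1=5 J2=2
M=3(L−1)−2J1−J2=3·6−2·5−2=6

M = 6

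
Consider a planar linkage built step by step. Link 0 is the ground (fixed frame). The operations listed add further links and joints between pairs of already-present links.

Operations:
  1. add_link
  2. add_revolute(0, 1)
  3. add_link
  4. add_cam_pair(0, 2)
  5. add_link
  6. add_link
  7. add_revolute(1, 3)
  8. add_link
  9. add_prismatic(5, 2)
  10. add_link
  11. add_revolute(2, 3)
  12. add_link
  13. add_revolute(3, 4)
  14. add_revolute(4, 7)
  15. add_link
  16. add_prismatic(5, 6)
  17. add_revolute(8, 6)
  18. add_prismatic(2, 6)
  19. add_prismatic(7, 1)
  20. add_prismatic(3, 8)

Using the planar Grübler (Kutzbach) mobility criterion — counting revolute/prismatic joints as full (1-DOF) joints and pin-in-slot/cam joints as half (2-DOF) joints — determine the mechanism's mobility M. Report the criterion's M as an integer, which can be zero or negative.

(L,J1,J2)=(1,0,0); link0 fixed
link1: (2,0,0)
R 0-1 [J1]: (2,1,0)
link2: (3,1,0)
C 0-2 [J2]: (3,1,1)
link3: (4,1,1)
link4: (5,1,1)
R 1-3 [J1]: (5,2,1)
link5: (6,2,1)
P 5-2 [J1]: (6,3,1)
link6: (7,3,1)
R 2-3 [J1]: (7,4,1)
link7: (8,4,1)
R 3-4 [J1]: (8,5,1)
R 4-7 [J1]: (8,6,1)
link8: (9,6,1)
P 5-6 [J1]: (9,7,1)
R 8-6 [J1]: (9,8,1)
P 2-6 [J1]: (9,9,1)
P 7-1 [J1]: (9,10,1)
P 3-8 [J1]: (9,11,1)
Grübler: 3·8 − 2·11 − 1 = 1

M = 1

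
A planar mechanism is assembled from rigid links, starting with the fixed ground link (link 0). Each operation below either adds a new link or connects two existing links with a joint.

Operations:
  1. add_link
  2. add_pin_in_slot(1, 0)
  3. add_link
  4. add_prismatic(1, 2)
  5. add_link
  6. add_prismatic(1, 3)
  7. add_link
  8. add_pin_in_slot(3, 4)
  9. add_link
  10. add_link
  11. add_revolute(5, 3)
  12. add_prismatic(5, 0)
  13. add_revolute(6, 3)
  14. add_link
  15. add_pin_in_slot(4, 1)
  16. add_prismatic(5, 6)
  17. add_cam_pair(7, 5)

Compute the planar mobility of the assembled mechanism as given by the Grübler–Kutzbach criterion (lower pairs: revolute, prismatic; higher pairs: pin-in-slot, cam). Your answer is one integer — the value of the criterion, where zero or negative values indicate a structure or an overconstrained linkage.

M = 5

ground; <1,0,0>
#1 <2,0,0>
PS:1↔0 J2 <2,0,1>
#2 <3,0,1>
P:1↔2 J1 <3,1,1>
#3 <4,1,1>
P:1↔3 J1 <4,2,1>
#4 <5,2,1>
PS:3↔4 J2 <5,2,2>
#5 <6,2,2>
#6 <7,2,2>
R:5↔3 J1 <7,3,2>
P:5↔0 J1 <7,4,2>
R:6↔3 J1 <7,5,2>
#7 <8,5,2>
PS:4↔1 J2 <8,5,3>
P:5↔6 J1 <8,6,3>
C:7↔5 J2 <8,6,4>
3×7 − 2×6 − 1×4 = 5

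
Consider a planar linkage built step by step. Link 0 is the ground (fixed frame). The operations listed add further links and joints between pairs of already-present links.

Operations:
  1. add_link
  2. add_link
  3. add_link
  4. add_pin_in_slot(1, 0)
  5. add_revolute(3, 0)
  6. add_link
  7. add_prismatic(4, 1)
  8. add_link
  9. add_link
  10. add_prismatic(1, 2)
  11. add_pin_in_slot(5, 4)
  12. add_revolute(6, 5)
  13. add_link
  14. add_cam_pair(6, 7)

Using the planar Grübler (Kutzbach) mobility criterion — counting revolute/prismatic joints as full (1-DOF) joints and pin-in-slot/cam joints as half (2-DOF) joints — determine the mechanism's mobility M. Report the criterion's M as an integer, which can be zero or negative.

M = 10

[1;0;0] (link 0 is ground)
L+ [2;0;0]
L+ [3;0;0]
L+ [4;0;0]
PS(1,0)∈J2 [4;0;1]
R(3,0)∈J1 [4;1;1]
L+ [5;1;1]
P(4,1)∈J1 [5;2;1]
L+ [6;2;1]
L+ [7;2;1]
P(1,2)∈J1 [7;3;1]
PS(5,4)∈J2 [7;3;2]
R(6,5)∈J1 [7;4;2]
L+ [8;4;2]
C(6,7)∈J2 [8;4;3]
mobility = 21 − 8 − 3 = 10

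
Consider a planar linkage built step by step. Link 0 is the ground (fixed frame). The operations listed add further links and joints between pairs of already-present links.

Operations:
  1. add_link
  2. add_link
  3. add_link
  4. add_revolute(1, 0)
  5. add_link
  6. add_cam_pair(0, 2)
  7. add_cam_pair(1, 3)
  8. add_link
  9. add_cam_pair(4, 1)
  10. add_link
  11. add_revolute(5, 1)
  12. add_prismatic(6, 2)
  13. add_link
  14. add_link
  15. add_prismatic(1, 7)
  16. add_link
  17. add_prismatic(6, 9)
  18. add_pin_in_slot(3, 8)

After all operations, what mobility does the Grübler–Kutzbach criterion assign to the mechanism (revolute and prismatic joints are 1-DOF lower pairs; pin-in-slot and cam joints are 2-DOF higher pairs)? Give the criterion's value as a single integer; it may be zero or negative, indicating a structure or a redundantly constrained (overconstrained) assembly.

L=1 J1=0 J2=0
add link → L=2 J1=0 J2=0
add link → L=3 J1=0 J2=0
add link → L=4 J1=0 J2=0
R@1,0 dof=1 J1 → L=4 J1=1 J2=0
add link → L=5 J1=1 J2=0
C@0,2 dof=2 J2 → L=5 J1=1 J2=1
C@1,3 dof=2 J2 → L=5 J1=1 J2=2
add link → L=6 J1=1 J2=2
C@4,1 dof=2 J2 → L=6 J1=1 J2=3
add link → L=7 J1=1 J2=3
R@5,1 dof=1 J1 → L=7 J1=2 J2=3
P@6,2 dof=1 J1 → L=7 J1=3 J2=3
add link → L=8 J1=3 J2=3
add link → L=9 J1=3 J2=3
P@1,7 dof=1 J1 → L=9 J1=4 J2=3
add link → L=10 J1=4 J2=3
P@6,9 dof=1 J1 → L=10 J1=5 J2=3
PS@3,8 dof=2 J2 → L=10 J1=5 J2=4
M=3(L−1)−2J1−J2=3·9−2·5−4=13

M = 13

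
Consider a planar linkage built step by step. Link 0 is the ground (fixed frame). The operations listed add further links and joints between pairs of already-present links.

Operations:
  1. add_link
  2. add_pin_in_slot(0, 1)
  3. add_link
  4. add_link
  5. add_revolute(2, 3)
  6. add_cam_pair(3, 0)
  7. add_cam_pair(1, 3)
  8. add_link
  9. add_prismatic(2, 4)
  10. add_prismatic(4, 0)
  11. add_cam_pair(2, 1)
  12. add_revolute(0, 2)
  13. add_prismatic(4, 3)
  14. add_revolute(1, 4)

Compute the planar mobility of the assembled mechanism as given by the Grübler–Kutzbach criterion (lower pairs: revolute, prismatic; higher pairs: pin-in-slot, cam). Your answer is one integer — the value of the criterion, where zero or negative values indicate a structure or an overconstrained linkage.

M = -4

[1;0;0] (link 0 is ground)
L+ [2;0;0]
PS(0,1)∈J2 [2;0;1]
L+ [3;0;1]
L+ [4;0;1]
R(2,3)∈J1 [4;1;1]
C(3,0)∈J2 [4;1;2]
C(1,3)∈J2 [4;1;3]
L+ [5;1;3]
P(2,4)∈J1 [5;2;3]
P(4,0)∈J1 [5;3;3]
C(2,1)∈J2 [5;3;4]
R(0,2)∈J1 [5;4;4]
P(4,3)∈J1 [5;5;4]
R(1,4)∈J1 [5;6;4]
mobility = 12 − 12 − 4 = -4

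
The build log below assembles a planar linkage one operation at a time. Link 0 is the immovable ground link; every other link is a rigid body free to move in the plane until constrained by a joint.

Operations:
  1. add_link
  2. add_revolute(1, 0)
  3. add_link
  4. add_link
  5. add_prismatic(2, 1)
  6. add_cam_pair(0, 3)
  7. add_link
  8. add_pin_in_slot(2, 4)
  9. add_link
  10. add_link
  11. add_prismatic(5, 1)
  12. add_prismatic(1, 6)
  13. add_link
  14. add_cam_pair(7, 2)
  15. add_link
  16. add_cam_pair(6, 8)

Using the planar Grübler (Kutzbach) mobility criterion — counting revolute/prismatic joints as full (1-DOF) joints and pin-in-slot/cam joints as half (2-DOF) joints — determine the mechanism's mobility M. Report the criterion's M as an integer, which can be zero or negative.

(L,J1,J2)=(1,0,0); link0 fixed
link1: (2,0,0)
R 1-0 [J1]: (2,1,0)
link2: (3,1,0)
link3: (4,1,0)
P 2-1 [J1]: (4,2,0)
C 0-3 [J2]: (4,2,1)
link4: (5,2,1)
PS 2-4 [J2]: (5,2,2)
link5: (6,2,2)
link6: (7,2,2)
P 5-1 [J1]: (7,3,2)
P 1-6 [J1]: (7,4,2)
link7: (8,4,2)
C 7-2 [J2]: (8,4,3)
link8: (9,4,3)
C 6-8 [J2]: (9,4,4)
Grübler: 3·8 − 2·4 − 4 = 12

M = 12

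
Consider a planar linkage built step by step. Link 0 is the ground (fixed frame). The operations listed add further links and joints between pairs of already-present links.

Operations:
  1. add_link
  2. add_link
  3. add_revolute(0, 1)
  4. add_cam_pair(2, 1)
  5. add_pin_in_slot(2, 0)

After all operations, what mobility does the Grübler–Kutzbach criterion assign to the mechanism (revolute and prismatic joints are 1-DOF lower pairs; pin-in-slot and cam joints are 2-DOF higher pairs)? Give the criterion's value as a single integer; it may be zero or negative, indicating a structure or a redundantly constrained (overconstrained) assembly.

link 0 = ground. State L|J1|J2 = 1|0|0
+link1  2|0|0
+link2  3|0|0
R(0,1) f=1→J1  3|1|0
C(2,1) f=2→J2  3|1|1
PS(2,0) f=2→J2  3|1|2
M = 3(3−1)−2·1−2 = 6−2−2 = 2

M = 2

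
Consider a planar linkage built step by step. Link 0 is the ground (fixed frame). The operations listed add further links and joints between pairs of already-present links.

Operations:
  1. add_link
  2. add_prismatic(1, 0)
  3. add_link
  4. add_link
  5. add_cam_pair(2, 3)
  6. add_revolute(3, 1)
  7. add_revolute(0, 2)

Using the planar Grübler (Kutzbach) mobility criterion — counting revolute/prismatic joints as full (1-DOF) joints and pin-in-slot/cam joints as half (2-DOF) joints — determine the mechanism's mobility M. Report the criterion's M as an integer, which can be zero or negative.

M = 2

ground; <1,0,0>
#1 <2,0,0>
P:1↔0 J1 <2,1,0>
#2 <3,1,0>
#3 <4,1,0>
C:2↔3 J2 <4,1,1>
R:3↔1 J1 <4,2,1>
R:0↔2 J1 <4,3,1>
3×3 − 2×3 − 1×1 = 2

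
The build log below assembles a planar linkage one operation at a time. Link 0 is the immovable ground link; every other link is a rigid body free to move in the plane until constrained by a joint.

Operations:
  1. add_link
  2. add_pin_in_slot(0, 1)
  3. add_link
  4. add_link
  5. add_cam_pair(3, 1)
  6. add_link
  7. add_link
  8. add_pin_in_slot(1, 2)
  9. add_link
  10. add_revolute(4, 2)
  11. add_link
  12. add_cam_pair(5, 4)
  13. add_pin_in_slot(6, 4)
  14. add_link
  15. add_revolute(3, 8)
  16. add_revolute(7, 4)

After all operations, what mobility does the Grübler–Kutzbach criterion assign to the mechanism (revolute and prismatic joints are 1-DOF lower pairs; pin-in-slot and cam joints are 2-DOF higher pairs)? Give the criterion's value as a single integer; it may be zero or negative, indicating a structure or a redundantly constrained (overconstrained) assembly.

[1;0;0] (link 0 is ground)
L+ [2;0;0]
PS(0,1)∈J2 [2;0;1]
L+ [3;0;1]
L+ [4;0;1]
C(3,1)∈J2 [4;0;2]
L+ [5;0;2]
L+ [6;0;2]
PS(1,2)∈J2 [6;0;3]
L+ [7;0;3]
R(4,2)∈J1 [7;1;3]
L+ [8;1;3]
C(5,4)∈J2 [8;1;4]
PS(6,4)∈J2 [8;1;5]
L+ [9;1;5]
R(3,8)∈J1 [9;2;5]
R(7,4)∈J1 [9;3;5]
mobility = 24 − 6 − 5 = 13

M = 13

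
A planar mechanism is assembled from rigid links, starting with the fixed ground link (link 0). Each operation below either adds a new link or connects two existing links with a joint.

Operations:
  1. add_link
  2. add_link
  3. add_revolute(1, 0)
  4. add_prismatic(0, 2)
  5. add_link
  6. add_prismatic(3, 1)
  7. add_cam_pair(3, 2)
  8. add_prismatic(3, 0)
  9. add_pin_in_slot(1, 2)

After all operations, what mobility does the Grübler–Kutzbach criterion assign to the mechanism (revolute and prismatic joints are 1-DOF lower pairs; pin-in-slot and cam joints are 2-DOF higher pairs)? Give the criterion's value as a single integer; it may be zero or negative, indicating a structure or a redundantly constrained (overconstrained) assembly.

ground; <1,0,0>
#1 <2,0,0>
#2 <3,0,0>
R:1↔0 J1 <3,1,0>
P:0↔2 J1 <3,2,0>
#3 <4,2,0>
P:3↔1 J1 <4,3,0>
C:3↔2 J2 <4,3,1>
P:3↔0 J1 <4,4,1>
PS:1↔2 J2 <4,4,2>
3×3 − 2×4 − 1×2 = -1

M = -1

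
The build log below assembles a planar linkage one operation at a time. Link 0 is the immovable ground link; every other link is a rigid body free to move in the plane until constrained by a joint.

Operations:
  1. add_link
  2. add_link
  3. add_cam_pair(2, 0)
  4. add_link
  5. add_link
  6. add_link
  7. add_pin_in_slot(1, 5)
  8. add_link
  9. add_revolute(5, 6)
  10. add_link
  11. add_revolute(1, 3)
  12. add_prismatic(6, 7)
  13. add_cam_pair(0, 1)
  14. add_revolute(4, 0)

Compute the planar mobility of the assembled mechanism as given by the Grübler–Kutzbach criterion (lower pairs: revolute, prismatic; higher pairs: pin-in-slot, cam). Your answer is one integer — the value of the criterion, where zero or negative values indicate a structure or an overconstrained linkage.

link 0 = ground. State L|J1|J2 = 1|0|0
+link1  2|0|0
+link2  3|0|0
C(2,0) f=2→J2  3|0|1
+link3  4|0|1
+link4  5|0|1
+link5  6|0|1
PS(1,5) f=2→J2  6|0|2
+link6  7|0|2
R(5,6) f=1→J1  7|1|2
+link7  8|1|2
R(1,3) f=1→J1  8|2|2
P(6,7) f=1→J1  8|3|2
C(0,1) f=2→J2  8|3|3
R(4,0) f=1→J1  8|4|3
M = 3(8−1)−2·4−3 = 21−8−3 = 10

M = 10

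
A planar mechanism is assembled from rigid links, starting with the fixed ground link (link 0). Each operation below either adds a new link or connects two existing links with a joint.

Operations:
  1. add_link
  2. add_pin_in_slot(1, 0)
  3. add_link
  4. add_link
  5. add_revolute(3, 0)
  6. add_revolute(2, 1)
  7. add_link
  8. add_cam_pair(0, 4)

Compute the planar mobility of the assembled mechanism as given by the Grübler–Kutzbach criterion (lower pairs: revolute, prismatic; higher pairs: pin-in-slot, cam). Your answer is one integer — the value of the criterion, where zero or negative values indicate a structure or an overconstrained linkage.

M = 6

[1;0;0] (link 0 is ground)
L+ [2;0;0]
PS(1,0)∈J2 [2;0;1]
L+ [3;0;1]
L+ [4;0;1]
R(3,0)∈J1 [4;1;1]
R(2,1)∈J1 [4;2;1]
L+ [5;2;1]
C(0,4)∈J2 [5;2;2]
mobility = 12 − 4 − 2 = 6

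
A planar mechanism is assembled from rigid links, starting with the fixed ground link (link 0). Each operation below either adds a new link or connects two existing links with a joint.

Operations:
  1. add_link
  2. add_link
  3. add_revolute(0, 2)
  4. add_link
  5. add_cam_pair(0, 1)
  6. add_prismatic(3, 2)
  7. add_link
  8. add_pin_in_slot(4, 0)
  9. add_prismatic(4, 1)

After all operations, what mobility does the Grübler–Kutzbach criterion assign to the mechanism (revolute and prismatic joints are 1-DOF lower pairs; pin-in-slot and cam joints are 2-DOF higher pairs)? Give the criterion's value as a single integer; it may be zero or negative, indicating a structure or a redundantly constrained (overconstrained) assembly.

link 0 = ground. State L|J1|J2 = 1|0|0
+link1  2|0|0
+link2  3|0|0
R(0,2) f=1→J1  3|1|0
+link3  4|1|0
C(0,1) f=2→J2  4|1|1
P(3,2) f=1→J1  4|2|1
+link4  5|2|1
PS(4,0) f=2→J2  5|2|2
P(4,1) f=1→J1  5|3|2
M = 3(5−1)−2·3−2 = 12−6−2 = 4

M = 4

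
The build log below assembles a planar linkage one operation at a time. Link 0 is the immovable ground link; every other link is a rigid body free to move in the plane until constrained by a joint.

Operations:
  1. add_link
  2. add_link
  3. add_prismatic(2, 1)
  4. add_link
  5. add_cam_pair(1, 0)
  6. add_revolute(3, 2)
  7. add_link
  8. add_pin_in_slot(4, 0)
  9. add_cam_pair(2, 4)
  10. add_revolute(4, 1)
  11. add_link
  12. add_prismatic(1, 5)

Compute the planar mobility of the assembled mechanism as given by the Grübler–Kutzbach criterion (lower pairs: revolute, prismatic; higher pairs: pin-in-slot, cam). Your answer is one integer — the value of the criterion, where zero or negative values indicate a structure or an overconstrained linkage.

M = 4

(L,J1,J2)=(1,0,0); link0 fixed
link1: (2,0,0)
link2: (3,0,0)
P 2-1 [J1]: (3,1,0)
link3: (4,1,0)
C 1-0 [J2]: (4,1,1)
R 3-2 [J1]: (4,2,1)
link4: (5,2,1)
PS 4-0 [J2]: (5,2,2)
C 2-4 [J2]: (5,2,3)
R 4-1 [J1]: (5,3,3)
link5: (6,3,3)
P 1-5 [J1]: (6,4,3)
Grübler: 3·5 − 2·4 − 3 = 4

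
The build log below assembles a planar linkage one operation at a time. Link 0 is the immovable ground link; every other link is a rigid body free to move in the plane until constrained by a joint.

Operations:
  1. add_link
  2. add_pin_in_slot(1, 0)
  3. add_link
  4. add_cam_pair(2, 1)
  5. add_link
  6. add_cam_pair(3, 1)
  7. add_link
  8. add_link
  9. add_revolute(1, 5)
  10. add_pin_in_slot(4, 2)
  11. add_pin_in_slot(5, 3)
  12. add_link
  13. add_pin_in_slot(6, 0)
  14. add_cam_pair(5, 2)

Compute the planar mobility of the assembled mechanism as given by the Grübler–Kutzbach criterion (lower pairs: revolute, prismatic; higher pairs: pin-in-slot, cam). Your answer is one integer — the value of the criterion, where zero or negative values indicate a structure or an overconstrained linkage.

M = 9

ground; <1,0,0>
#1 <2,0,0>
PS:1↔0 J2 <2,0,1>
#2 <3,0,1>
C:2↔1 J2 <3,0,2>
#3 <4,0,2>
C:3↔1 J2 <4,0,3>
#4 <5,0,3>
#5 <6,0,3>
R:1↔5 J1 <6,1,3>
PS:4↔2 J2 <6,1,4>
PS:5↔3 J2 <6,1,5>
#6 <7,1,5>
PS:6↔0 J2 <7,1,6>
C:5↔2 J2 <7,1,7>
3×6 − 2×1 − 1×7 = 9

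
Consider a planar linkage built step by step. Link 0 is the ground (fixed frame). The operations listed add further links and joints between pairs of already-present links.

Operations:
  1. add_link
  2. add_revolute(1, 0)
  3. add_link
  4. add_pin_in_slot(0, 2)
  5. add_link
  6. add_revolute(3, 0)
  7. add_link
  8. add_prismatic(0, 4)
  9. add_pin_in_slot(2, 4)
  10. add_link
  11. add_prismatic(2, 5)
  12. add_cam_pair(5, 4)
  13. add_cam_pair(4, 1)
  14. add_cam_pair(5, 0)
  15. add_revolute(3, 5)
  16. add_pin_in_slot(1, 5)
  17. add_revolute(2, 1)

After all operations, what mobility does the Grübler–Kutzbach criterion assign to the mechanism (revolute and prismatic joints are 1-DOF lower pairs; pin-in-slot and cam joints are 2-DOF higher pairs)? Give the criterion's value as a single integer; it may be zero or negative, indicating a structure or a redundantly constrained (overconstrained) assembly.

(L,J1,J2)=(1,0,0); link0 fixed
link1: (2,0,0)
R 1-0 [J1]: (2,1,0)
link2: (3,1,0)
PS 0-2 [J2]: (3,1,1)
link3: (4,1,1)
R 3-0 [J1]: (4,2,1)
link4: (5,2,1)
P 0-4 [J1]: (5,3,1)
PS 2-4 [J2]: (5,3,2)
link5: (6,3,2)
P 2-5 [J1]: (6,4,2)
C 5-4 [J2]: (6,4,3)
C 4-1 [J2]: (6,4,4)
C 5-0 [J2]: (6,4,5)
R 3-5 [J1]: (6,5,5)
PS 1-5 [J2]: (6,5,6)
R 2-1 [J1]: (6,6,6)
Grübler: 3·5 − 2·6 − 6 = -3

M = -3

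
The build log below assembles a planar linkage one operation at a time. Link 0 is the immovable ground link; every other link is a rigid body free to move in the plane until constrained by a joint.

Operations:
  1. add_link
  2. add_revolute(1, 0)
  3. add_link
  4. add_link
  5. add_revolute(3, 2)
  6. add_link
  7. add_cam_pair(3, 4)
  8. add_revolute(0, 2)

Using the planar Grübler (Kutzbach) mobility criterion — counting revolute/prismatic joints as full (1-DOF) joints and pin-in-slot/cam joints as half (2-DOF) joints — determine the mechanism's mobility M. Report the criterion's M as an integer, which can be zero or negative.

M = 5

(L,J1,J2)=(1,0,0); link0 fixed
link1: (2,0,0)
R 1-0 [J1]: (2,1,0)
link2: (3,1,0)
link3: (4,1,0)
R 3-2 [J1]: (4,2,0)
link4: (5,2,0)
C 3-4 [J2]: (5,2,1)
R 0-2 [J1]: (5,3,1)
Grübler: 3·4 − 2·3 − 1 = 5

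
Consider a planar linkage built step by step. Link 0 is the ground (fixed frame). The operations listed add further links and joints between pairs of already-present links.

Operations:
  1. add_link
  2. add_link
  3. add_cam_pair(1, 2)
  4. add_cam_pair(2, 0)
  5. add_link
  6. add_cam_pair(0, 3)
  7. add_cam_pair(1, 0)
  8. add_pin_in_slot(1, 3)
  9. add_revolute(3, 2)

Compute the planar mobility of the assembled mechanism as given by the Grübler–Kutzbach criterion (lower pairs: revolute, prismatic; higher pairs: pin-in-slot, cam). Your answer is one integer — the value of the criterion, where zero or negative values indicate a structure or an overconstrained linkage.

[1;0;0] (link 0 is ground)
L+ [2;0;0]
L+ [3;0;0]
C(1,2)∈J2 [3;0;1]
C(2,0)∈J2 [3;0;2]
L+ [4;0;2]
C(0,3)∈J2 [4;0;3]
C(1,0)∈J2 [4;0;4]
PS(1,3)∈J2 [4;0;5]
R(3,2)∈J1 [4;1;5]
mobility = 9 − 2 − 5 = 2

M = 2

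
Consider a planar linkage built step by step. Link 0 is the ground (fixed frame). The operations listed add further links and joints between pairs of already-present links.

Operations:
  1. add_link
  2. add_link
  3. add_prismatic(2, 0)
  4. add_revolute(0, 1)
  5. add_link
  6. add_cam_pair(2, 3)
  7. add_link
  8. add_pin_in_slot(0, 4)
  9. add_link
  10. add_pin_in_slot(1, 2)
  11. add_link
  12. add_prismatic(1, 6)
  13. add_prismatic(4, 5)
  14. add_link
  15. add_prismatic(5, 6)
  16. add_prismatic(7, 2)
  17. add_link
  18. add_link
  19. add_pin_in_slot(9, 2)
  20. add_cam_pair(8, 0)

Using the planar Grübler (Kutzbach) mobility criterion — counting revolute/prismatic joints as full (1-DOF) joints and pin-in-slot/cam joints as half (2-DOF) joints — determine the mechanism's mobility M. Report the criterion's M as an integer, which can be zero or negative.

M = 10

ground; <1,0,0>
#1 <2,0,0>
#2 <3,0,0>
P:2↔0 J1 <3,1,0>
R:0↔1 J1 <3,2,0>
#3 <4,2,0>
C:2↔3 J2 <4,2,1>
#4 <5,2,1>
PS:0↔4 J2 <5,2,2>
#5 <6,2,2>
PS:1↔2 J2 <6,2,3>
#6 <7,2,3>
P:1↔6 J1 <7,3,3>
P:4↔5 J1 <7,4,3>
#7 <8,4,3>
P:5↔6 J1 <8,5,3>
P:7↔2 J1 <8,6,3>
#8 <9,6,3>
#9 <10,6,3>
PS:9↔2 J2 <10,6,4>
C:8↔0 J2 <10,6,5>
3×9 − 2×6 − 1×5 = 10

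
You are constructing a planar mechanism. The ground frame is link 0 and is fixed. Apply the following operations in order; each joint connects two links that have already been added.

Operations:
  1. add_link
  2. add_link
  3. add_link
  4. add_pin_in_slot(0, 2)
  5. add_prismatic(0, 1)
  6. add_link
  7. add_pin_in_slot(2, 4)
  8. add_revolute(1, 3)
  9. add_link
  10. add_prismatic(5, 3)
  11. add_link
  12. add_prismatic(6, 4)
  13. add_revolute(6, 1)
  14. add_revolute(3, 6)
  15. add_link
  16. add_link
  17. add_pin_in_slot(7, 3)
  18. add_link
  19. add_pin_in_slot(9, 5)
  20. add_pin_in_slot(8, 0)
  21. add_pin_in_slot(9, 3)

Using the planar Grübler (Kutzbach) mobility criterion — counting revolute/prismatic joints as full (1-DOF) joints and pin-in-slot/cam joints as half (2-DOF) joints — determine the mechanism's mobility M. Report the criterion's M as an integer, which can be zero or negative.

link 0 = ground. State L|J1|J2 = 1|0|0
+link1  2|0|0
+link2  3|0|0
+link3  4|0|0
PS(0,2) f=2→J2  4|0|1
P(0,1) f=1→J1  4|1|1
+link4  5|1|1
PS(2,4) f=2→J2  5|1|2
R(1,3) f=1→J1  5|2|2
+link5  6|2|2
P(5,3) f=1→J1  6|3|2
+link6  7|3|2
P(6,4) f=1→J1  7|4|2
R(6,1) f=1→J1  7|5|2
R(3,6) f=1→J1  7|6|2
+link7  8|6|2
+link8  9|6|2
PS(7,3) f=2→J2  9|6|3
+link9  10|6|3
PS(9,5) f=2→J2  10|6|4
PS(8,0) f=2→J2  10|6|5
PS(9,3) f=2→J2  10|6|6
M = 3(10−1)−2·6−6 = 27−12−6 = 9

M = 9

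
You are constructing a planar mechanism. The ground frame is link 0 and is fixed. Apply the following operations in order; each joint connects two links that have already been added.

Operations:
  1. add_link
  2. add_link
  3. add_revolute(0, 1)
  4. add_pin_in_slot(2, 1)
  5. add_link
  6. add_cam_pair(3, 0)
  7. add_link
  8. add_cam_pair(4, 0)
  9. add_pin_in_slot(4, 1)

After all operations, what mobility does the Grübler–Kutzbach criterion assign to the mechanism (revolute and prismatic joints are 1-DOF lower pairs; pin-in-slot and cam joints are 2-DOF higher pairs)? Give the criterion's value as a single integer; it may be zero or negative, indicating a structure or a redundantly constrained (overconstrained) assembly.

ground; <1,0,0>
#1 <2,0,0>
#2 <3,0,0>
R:0↔1 J1 <3,1,0>
PS:2↔1 J2 <3,1,1>
#3 <4,1,1>
C:3↔0 J2 <4,1,2>
#4 <5,1,2>
C:4↔0 J2 <5,1,3>
PS:4↔1 J2 <5,1,4>
3×4 − 2×1 − 1×4 = 6

M = 6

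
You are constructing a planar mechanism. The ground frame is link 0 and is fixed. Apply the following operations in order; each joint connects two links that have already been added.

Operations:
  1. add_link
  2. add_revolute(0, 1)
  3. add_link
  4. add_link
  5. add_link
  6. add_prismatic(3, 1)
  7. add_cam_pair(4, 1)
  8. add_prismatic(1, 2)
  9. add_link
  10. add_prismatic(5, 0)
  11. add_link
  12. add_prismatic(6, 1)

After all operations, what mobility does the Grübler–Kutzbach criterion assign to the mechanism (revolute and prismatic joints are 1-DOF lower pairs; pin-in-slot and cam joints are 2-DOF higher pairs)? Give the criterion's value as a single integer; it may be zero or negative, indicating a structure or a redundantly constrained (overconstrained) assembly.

M = 7

L=1 J1=0 J2=0
add link → L=2 J1=0 J2=0
R@0,1 dof=1 J1 → L=2 J1=1 J2=0
add link → L=3 J1=1 J2=0
add link → L=4 J1=1 J2=0
add link → L=5 J1=1 J2=0
P@3,1 dof=1 J1 → L=5 J1=2 J2=0
C@4,1 dof=2 J2 → L=5 J1=2 J2=1
P@1,2 dof=1 J1 → L=5 J1=3 J2=1
add link → L=6 J1=3 J2=1
P@5,0 dof=1 J1 → L=6 J1=4 J2=1
add link → L=7 J1=4 J2=1
P@6,1 dof=1 J1 → L=7 J1=5 J2=1
M=3(L−1)−2J1−J2=3·6−2·5−1=7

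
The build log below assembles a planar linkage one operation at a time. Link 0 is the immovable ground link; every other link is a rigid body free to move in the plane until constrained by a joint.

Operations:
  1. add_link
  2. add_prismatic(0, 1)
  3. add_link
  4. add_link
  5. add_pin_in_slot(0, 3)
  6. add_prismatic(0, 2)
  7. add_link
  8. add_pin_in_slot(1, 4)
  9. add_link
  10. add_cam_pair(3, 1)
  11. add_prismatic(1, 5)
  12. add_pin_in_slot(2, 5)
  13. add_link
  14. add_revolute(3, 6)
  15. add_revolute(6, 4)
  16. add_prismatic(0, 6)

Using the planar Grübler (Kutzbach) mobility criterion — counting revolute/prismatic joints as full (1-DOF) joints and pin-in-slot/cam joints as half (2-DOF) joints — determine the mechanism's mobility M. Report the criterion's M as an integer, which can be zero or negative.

M = 2

link 0 = ground. State L|J1|J2 = 1|0|0
+link1  2|0|0
P(0,1) f=1→J1  2|1|0
+link2  3|1|0
+link3  4|1|0
PS(0,3) f=2→J2  4|1|1
P(0,2) f=1→J1  4|2|1
+link4  5|2|1
PS(1,4) f=2→J2  5|2|2
+link5  6|2|2
C(3,1) f=2→J2  6|2|3
P(1,5) f=1→J1  6|3|3
PS(2,5) f=2→J2  6|3|4
+link6  7|3|4
R(3,6) f=1→J1  7|4|4
R(6,4) f=1→J1  7|5|4
P(0,6) f=1→J1  7|6|4
M = 3(7−1)−2·6−4 = 18−12−4 = 2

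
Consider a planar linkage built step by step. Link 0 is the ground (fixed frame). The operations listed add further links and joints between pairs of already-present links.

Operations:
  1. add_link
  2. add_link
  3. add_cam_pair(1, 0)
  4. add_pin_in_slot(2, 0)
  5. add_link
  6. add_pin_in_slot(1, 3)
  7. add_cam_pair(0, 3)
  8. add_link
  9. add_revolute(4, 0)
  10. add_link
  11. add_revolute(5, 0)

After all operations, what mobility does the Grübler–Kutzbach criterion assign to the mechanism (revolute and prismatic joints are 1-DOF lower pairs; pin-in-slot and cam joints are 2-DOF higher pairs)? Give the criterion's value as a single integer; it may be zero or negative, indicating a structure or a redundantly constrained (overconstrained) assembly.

M = 7

(L,J1,J2)=(1,0,0); link0 fixed
link1: (2,0,0)
link2: (3,0,0)
C 1-0 [J2]: (3,0,1)
PS 2-0 [J2]: (3,0,2)
link3: (4,0,2)
PS 1-3 [J2]: (4,0,3)
C 0-3 [J2]: (4,0,4)
link4: (5,0,4)
R 4-0 [J1]: (5,1,4)
link5: (6,1,4)
R 5-0 [J1]: (6,2,4)
Grübler: 3·5 − 2·2 − 4 = 7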